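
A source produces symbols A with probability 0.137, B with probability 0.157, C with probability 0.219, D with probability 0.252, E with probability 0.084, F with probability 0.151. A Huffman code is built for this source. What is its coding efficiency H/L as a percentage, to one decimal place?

99.1%

Entropy H = −Σ p log₂ p ≈ 2.5052 bits.
Huffman merges: 21/250+137/1000→221/1000; 151/1000+157/1000→77/250; 219/1000+221/1000→11/25; 63/250+77/250→14/25; 11/25+14/25→1. L = 2529/1000 ≈ 2.5290.
Efficiency = H/L = 2.5052/2.5290 = 99.1%.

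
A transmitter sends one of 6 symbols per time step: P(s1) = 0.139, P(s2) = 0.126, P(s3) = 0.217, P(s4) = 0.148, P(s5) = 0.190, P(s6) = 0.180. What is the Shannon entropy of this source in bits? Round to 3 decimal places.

H = −Σ pᵢ log₂ pᵢ.
−0.139·log₂(0.139) = 0.3957
−0.126·log₂(0.126) = 0.3766
−0.217·log₂(0.217) = 0.4783
−0.148·log₂(0.148) = 0.4079
−0.190·log₂(0.190) = 0.4552
−0.180·log₂(0.180) = 0.4453
Sum ≈ 2.5591 → 2.559 bits.

2.559 bits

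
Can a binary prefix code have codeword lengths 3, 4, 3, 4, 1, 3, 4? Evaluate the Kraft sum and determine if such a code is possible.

With common denominator 2^4 = 16: Σ 2^(−ℓᵢ) = 2/16 + 1/16 + 2/16 + 1/16 + 8/16 + 2/16 + 1/16 = 17/16 = 1.0625.
Kraft's inequality requires Σ ≤ 1; here Σ = 1.0625 > 1, so no such prefix code exists.

1.0625; no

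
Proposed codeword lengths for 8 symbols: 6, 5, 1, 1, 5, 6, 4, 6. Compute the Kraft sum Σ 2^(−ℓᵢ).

With common denominator 2^6 = 64: Σ 2^(−ℓᵢ) = 1/64 + 2/64 + 32/64 + 32/64 + 2/64 + 1/64 + 4/64 + 1/64 = 75/64 = 1.171875.

1.171875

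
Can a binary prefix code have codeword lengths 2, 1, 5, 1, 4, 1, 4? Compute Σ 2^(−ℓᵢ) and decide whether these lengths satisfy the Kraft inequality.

1.90625; no

With common denominator 2^5 = 32: Σ 2^(−ℓᵢ) = 8/32 + 16/32 + 1/32 + 16/32 + 2/32 + 16/32 + 2/32 = 61/32 = 1.90625.
Kraft's inequality requires Σ ≤ 1; here Σ = 1.90625 > 1, so no such prefix code exists.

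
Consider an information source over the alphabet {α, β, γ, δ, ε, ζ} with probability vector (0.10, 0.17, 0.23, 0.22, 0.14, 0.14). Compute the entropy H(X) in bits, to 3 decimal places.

H = −Σ pᵢ log₂ pᵢ.
−0.10·log₂(0.10) = 0.3322
−0.17·log₂(0.17) = 0.4346
−0.23·log₂(0.23) = 0.4877
−0.22·log₂(0.22) = 0.4806
−0.14·log₂(0.14) = 0.3971
−0.14·log₂(0.14) = 0.3971
Sum ≈ 2.5292 → 2.529 bits.

2.529 bits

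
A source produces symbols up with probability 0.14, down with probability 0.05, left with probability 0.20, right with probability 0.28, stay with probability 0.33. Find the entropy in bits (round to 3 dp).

H = −Σ pᵢ log₂ pᵢ.
−0.14·log₂(0.14) = 0.3971
−0.05·log₂(0.05) = 0.2161
−0.20·log₂(0.20) = 0.4644
−0.28·log₂(0.28) = 0.5142
−0.33·log₂(0.33) = 0.5278
Sum ≈ 2.1196 → 2.120 bits.

2.120 bits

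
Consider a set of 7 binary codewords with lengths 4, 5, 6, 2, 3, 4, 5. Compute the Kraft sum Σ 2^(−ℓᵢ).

0.578125

With common denominator 2^6 = 64: Σ 2^(−ℓᵢ) = 4/64 + 2/64 + 1/64 + 16/64 + 8/64 + 4/64 + 2/64 = 37/64 = 0.578125.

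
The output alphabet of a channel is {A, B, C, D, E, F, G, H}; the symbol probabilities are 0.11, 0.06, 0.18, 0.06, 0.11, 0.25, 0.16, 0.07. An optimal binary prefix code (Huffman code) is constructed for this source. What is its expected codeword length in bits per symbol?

2.87 bits/symbol

Repeatedly combine the two least-probable nodes; the expected code length is the sum of the merged weights.
merge 3/50 + 3/50 → 3/25
merge 7/100 + 11/100 → 9/50
merge 11/100 + 3/25 → 23/100
merge 4/25 + 9/50 → 17/50
merge 9/50 + 23/100 → 41/100
merge 1/4 + 17/50 → 59/100
merge 41/100 + 59/100 → 1
L = 3/25 + 9/50 + 23/100 + 17/50 + 41/100 + 59/100 + 1 = 287/100 = 2.87 bits/symbol.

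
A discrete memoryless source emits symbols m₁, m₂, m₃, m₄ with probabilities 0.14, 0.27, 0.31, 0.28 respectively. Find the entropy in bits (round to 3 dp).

1.945 bits

H = −Σ pᵢ log₂ pᵢ.
−0.14·log₂(0.14) = 0.3971
−0.27·log₂(0.27) = 0.5100
−0.31·log₂(0.31) = 0.5238
−0.28·log₂(0.28) = 0.5142
Sum ≈ 1.9451 → 1.945 bits.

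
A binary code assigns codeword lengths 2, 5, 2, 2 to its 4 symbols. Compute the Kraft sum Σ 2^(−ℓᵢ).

With common denominator 2^5 = 32: Σ 2^(−ℓᵢ) = 8/32 + 1/32 + 8/32 + 8/32 = 25/32 = 0.78125.

0.78125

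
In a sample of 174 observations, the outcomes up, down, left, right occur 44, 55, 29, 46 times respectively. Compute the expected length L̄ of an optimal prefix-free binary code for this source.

2 bits/symbol

Probabilities are the counts divided by 174.
Repeatedly combine the two least-probable nodes; the expected code length is the sum of the merged weights.
merge 1/6 + 22/87 → 73/174
merge 23/87 + 55/174 → 101/174
merge 73/174 + 101/174 → 1
L = 73/174 + 101/174 + 1 = 2 bits/symbol.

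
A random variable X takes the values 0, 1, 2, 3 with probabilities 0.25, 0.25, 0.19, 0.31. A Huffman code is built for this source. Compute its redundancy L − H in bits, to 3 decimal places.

0.021 bits

Entropy H = −Σ p log₂ p ≈ 1.9790 bits.
Huffman merges: 19/100+1/4→11/25; 1/4+31/100→14/25; 11/25+14/25→1. L = 2 ≈ 2.0000.
L − H = 2.0000 − 1.9790 = 0.021 bits.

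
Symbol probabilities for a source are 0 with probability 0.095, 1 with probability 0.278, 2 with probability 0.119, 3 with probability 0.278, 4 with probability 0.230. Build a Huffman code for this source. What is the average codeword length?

2.214 bits/symbol

Repeatedly combine the two least-probable nodes; the expected code length is the sum of the merged weights.
merge 19/200 + 119/1000 → 107/500
merge 107/500 + 23/100 → 111/250
merge 139/500 + 139/500 → 139/250
merge 111/250 + 139/250 → 1
L = 107/500 + 111/250 + 139/250 + 1 = 1107/500 = 2.214 bits/symbol.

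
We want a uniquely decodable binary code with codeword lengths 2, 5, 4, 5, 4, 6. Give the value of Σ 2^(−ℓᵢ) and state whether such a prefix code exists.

With common denominator 2^6 = 64: Σ 2^(−ℓᵢ) = 16/64 + 2/64 + 4/64 + 2/64 + 4/64 + 1/64 = 29/64 = 0.453125.
Kraft's inequality requires Σ ≤ 1; here Σ = 0.453125 ≤ 1, so such a prefix code exists.

0.453125; yes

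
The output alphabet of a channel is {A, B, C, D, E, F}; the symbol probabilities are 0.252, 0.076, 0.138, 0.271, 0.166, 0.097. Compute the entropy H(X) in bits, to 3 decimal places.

H = −Σ pᵢ log₂ pᵢ.
−0.252·log₂(0.252) = 0.5011
−0.076·log₂(0.076) = 0.2826
−0.138·log₂(0.138) = 0.3943
−0.271·log₂(0.271) = 0.5105
−0.166·log₂(0.166) = 0.4301
−0.097·log₂(0.097) = 0.3265
Sum ≈ 2.4450 → 2.445 bits.

2.445 bits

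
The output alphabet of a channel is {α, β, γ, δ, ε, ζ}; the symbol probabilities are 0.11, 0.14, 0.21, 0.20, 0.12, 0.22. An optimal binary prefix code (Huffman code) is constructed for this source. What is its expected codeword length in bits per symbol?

Repeatedly combine the two least-probable nodes; the expected code length is the sum of the merged weights.
merge 11/100 + 3/25 → 23/100
merge 7/50 + 1/5 → 17/50
merge 21/100 + 11/50 → 43/100
merge 23/100 + 17/50 → 57/100
merge 43/100 + 57/100 → 1
L = 23/100 + 17/50 + 43/100 + 57/100 + 1 = 257/100 = 2.57 bits/symbol.

2.57 bits/symbol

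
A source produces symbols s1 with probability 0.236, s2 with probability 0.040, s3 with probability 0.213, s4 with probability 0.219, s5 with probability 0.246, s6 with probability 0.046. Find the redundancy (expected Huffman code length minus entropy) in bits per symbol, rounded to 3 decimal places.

0.051 bits

Entropy H = −Σ p log₂ p ≈ 2.3345 bits.
Huffman merges: 1/25+23/500→43/500; 43/500+213/1000→299/1000; 219/1000+59/250→91/200; 123/500+299/1000→109/200; 91/200+109/200→1. L = 477/200 ≈ 2.3850.
L − H = 2.3850 − 2.3345 = 0.051 bits.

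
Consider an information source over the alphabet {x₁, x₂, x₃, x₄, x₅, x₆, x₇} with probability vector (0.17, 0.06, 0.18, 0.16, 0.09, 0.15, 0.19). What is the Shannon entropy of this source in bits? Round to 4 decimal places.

2.7249 bits

H = −Σ pᵢ log₂ pᵢ.
−0.17·log₂(0.17) = 0.4346
−0.06·log₂(0.06) = 0.2435
−0.18·log₂(0.18) = 0.4453
−0.16·log₂(0.16) = 0.4230
−0.09·log₂(0.09) = 0.3127
−0.15·log₂(0.15) = 0.4105
−0.19·log₂(0.19) = 0.4552
Sum ≈ 2.7249 → 2.7249 bits.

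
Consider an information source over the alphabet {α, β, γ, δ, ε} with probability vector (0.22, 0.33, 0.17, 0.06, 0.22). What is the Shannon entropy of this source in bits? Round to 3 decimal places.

2.167 bits

H = −Σ pᵢ log₂ pᵢ.
−0.22·log₂(0.22) = 0.4806
−0.33·log₂(0.33) = 0.5278
−0.17·log₂(0.17) = 0.4346
−0.06·log₂(0.06) = 0.2435
−0.22·log₂(0.22) = 0.4806
Sum ≈ 2.1671 → 2.167 bits.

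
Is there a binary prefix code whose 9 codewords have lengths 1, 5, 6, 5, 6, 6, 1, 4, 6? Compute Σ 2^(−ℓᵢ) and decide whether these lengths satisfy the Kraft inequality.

1.1875; no

With common denominator 2^6 = 64: Σ 2^(−ℓᵢ) = 32/64 + 2/64 + 1/64 + 2/64 + 1/64 + 1/64 + 32/64 + 4/64 + 1/64 = 76/64 = 1.1875.
Kraft's inequality requires Σ ≤ 1; here Σ = 1.1875 > 1, so no such prefix code exists.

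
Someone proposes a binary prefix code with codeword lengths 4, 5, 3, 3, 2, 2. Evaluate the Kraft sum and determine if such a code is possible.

With common denominator 2^5 = 32: Σ 2^(−ℓᵢ) = 2/32 + 1/32 + 4/32 + 4/32 + 8/32 + 8/32 = 27/32 = 0.84375.
Kraft's inequality requires Σ ≤ 1; here Σ = 0.84375 ≤ 1, so such a prefix code exists.

0.84375; yes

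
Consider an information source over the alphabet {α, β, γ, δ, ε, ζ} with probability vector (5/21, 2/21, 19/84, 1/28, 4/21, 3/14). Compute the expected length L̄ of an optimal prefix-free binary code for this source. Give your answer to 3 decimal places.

Repeatedly combine the two least-probable nodes; the expected code length is the sum of the merged weights.
merge 1/28 + 2/21 → 11/84
merge 11/84 + 4/21 → 9/28
merge 3/14 + 19/84 → 37/84
merge 5/21 + 9/28 → 47/84
merge 37/84 + 47/84 → 1
L = 11/84 + 9/28 + 37/84 + 47/84 + 1 = 103/42 ≈ 2.452 bits/symbol.

2.452 bits/symbol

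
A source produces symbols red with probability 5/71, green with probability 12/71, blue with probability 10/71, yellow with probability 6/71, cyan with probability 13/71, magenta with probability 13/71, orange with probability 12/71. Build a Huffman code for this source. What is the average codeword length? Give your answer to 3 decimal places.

Repeatedly combine the two least-probable nodes; the expected code length is the sum of the merged weights.
merge 5/71 + 6/71 → 11/71
merge 10/71 + 11/71 → 21/71
merge 12/71 + 12/71 → 24/71
merge 13/71 + 13/71 → 26/71
merge 21/71 + 24/71 → 45/71
merge 26/71 + 45/71 → 1
L = 11/71 + 21/71 + 24/71 + 26/71 + 45/71 + 1 = 198/71 ≈ 2.789 bits/symbol.

2.789 bits/symbol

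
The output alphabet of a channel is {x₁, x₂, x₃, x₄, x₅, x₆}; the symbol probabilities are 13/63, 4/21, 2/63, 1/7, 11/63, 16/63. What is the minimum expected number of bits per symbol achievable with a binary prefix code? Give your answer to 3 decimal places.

Repeatedly combine the two least-probable nodes; the expected code length is the sum of the merged weights.
merge 2/63 + 1/7 → 11/63
merge 11/63 + 11/63 → 22/63
merge 4/21 + 13/63 → 25/63
merge 16/63 + 22/63 → 38/63
merge 25/63 + 38/63 → 1
L = 11/63 + 22/63 + 25/63 + 38/63 + 1 = 53/21 ≈ 2.524 bits/symbol.

2.524 bits/symbol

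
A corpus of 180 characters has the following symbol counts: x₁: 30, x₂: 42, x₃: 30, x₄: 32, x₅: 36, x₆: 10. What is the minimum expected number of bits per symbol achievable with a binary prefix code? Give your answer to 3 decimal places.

2.567 bits/symbol

Probabilities are the counts divided by 180.
Repeatedly combine the two least-probable nodes; the expected code length is the sum of the merged weights.
merge 1/18 + 1/6 → 2/9
merge 1/6 + 8/45 → 31/90
merge 1/5 + 2/9 → 19/45
merge 7/30 + 31/90 → 26/45
merge 19/45 + 26/45 → 1
L = 2/9 + 31/90 + 19/45 + 26/45 + 1 = 77/30 ≈ 2.567 bits/symbol.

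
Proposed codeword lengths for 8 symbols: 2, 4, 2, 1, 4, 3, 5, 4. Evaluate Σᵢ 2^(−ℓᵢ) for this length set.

1.34375

With common denominator 2^5 = 32: Σ 2^(−ℓᵢ) = 8/32 + 2/32 + 8/32 + 16/32 + 2/32 + 4/32 + 1/32 + 2/32 = 43/32 = 1.34375.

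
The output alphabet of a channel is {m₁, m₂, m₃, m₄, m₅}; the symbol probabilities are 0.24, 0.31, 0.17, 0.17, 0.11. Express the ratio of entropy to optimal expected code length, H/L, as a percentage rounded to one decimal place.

Entropy H = −Σ p log₂ p ≈ 2.2374 bits.
Huffman merges: 11/100+17/100→7/25; 17/100+6/25→41/100; 7/25+31/100→59/100; 41/100+59/100→1. L = 57/25 ≈ 2.2800.
Efficiency = H/L = 2.2374/2.2800 = 98.1%.

98.1%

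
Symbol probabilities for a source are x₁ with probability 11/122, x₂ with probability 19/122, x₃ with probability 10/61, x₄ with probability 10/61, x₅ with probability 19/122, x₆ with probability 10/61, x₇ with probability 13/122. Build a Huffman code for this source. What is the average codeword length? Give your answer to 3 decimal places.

Repeatedly combine the two least-probable nodes; the expected code length is the sum of the merged weights.
merge 11/122 + 13/122 → 12/61
merge 19/122 + 19/122 → 19/61
merge 10/61 + 10/61 → 20/61
merge 10/61 + 12/61 → 22/61
merge 19/61 + 20/61 → 39/61
merge 22/61 + 39/61 → 1
L = 12/61 + 19/61 + 20/61 + 22/61 + 39/61 + 1 = 173/61 ≈ 2.836 bits/symbol.

2.836 bits/symbol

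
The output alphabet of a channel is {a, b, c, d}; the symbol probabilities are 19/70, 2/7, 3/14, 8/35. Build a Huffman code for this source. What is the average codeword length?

Repeatedly combine the two least-probable nodes; the expected code length is the sum of the merged weights.
merge 3/14 + 8/35 → 31/70
merge 19/70 + 2/7 → 39/70
merge 31/70 + 39/70 → 1
L = 31/70 + 39/70 + 1 = 2 bits/symbol.

2 bits/symbol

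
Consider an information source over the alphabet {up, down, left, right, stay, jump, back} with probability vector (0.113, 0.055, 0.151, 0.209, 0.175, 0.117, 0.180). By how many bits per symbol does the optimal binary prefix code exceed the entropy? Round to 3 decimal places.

0.062 bits

Entropy H = −Σ p log₂ p ≈ 2.7170 bits.
Huffman merges: 11/200+113/1000→21/125; 117/1000+151/1000→67/250; 21/125+7/40→343/1000; 9/50+209/1000→389/1000; 67/250+343/1000→611/1000; 389/1000+611/1000→1. L = 2779/1000 ≈ 2.7790.
L − H = 2.7790 − 2.7170 = 0.062 bits.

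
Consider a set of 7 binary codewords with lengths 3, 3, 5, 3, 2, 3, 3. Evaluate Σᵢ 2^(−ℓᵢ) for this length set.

With common denominator 2^5 = 32: Σ 2^(−ℓᵢ) = 4/32 + 4/32 + 1/32 + 4/32 + 8/32 + 4/32 + 4/32 = 29/32 = 0.90625.

0.90625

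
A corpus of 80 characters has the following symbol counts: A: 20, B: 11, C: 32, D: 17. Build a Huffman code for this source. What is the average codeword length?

Probabilities are the counts divided by 80.
Repeatedly combine the two least-probable nodes; the expected code length is the sum of the merged weights.
merge 11/80 + 17/80 → 7/20
merge 1/4 + 7/20 → 3/5
merge 2/5 + 3/5 → 1
L = 7/20 + 3/5 + 1 = 39/20 = 1.95 bits/symbol.

1.95 bits/symbol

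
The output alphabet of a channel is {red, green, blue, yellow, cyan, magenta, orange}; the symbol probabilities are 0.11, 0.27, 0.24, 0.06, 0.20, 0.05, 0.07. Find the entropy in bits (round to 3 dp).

2.547 bits

H = −Σ pᵢ log₂ pᵢ.
−0.11·log₂(0.11) = 0.3503
−0.27·log₂(0.27) = 0.5100
−0.24·log₂(0.24) = 0.4941
−0.06·log₂(0.06) = 0.2435
−0.20·log₂(0.20) = 0.4644
−0.05·log₂(0.05) = 0.2161
−0.07·log₂(0.07) = 0.2686
Sum ≈ 2.5470 → 2.547 bits.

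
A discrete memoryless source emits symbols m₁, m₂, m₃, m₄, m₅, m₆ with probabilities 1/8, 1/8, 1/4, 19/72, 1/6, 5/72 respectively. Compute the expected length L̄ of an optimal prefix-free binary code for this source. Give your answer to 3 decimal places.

2.486 bits/symbol

Repeatedly combine the two least-probable nodes; the expected code length is the sum of the merged weights.
merge 5/72 + 1/8 → 7/36
merge 1/8 + 1/6 → 7/24
merge 7/36 + 1/4 → 4/9
merge 19/72 + 7/24 → 5/9
merge 4/9 + 5/9 → 1
L = 7/36 + 7/24 + 4/9 + 5/9 + 1 = 179/72 ≈ 2.486 bits/symbol.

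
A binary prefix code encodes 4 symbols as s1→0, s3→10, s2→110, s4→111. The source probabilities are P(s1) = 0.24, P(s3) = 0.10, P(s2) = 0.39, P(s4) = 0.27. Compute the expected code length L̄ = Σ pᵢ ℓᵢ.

L̄ = Σ pᵢ·ℓᵢ = 0.24·1 + 0.10·2 + 0.39·3 + 0.27·3 = 2.42 bits/symbol.

2.42 bits/symbol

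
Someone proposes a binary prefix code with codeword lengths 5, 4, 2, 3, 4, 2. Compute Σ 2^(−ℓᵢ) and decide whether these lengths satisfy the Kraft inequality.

0.78125; yes

With common denominator 2^5 = 32: Σ 2^(−ℓᵢ) = 1/32 + 2/32 + 8/32 + 4/32 + 2/32 + 8/32 = 25/32 = 0.78125.
Kraft's inequality requires Σ ≤ 1; here Σ = 0.78125 ≤ 1, so such a prefix code exists.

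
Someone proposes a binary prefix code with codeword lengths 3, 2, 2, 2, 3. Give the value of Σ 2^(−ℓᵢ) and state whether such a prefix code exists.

With common denominator 2^3 = 8: Σ 2^(−ℓᵢ) = 1/8 + 2/8 + 2/8 + 2/8 + 1/8 = 8/8 = 1.
Kraft's inequality requires Σ ≤ 1; here Σ = 1 ≤ 1, so such a prefix code exists.

1; yes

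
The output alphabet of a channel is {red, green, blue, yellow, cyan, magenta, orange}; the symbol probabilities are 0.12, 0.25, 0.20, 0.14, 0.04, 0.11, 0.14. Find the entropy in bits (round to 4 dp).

2.6617 bits

H = −Σ pᵢ log₂ pᵢ.
−0.12·log₂(0.12) = 0.3671
−0.25·log₂(0.25) = 0.5000
−0.20·log₂(0.20) = 0.4644
−0.14·log₂(0.14) = 0.3971
−0.04·log₂(0.04) = 0.1858
−0.11·log₂(0.11) = 0.3503
−0.14·log₂(0.14) = 0.3971
Sum ≈ 2.6617 → 2.6617 bits.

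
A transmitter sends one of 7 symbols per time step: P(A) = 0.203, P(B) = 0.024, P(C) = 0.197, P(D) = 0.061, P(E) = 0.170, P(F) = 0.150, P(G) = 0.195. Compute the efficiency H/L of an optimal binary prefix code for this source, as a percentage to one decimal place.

97.2%

Entropy H = −Σ p log₂ p ≈ 2.6090 bits.
Huffman merges: 3/125+61/1000→17/200; 17/200+3/20→47/200; 17/100+39/200→73/200; 197/1000+203/1000→2/5; 47/200+73/200→3/5; 2/5+3/5→1. L = 537/200 ≈ 2.6850.
Efficiency = H/L = 2.6090/2.6850 = 97.2%.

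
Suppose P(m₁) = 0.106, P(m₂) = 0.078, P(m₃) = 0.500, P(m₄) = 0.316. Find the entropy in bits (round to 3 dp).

H = −Σ pᵢ log₂ pᵢ.
−0.106·log₂(0.106) = 0.3432
−0.078·log₂(0.078) = 0.2871
−0.500·log₂(0.500) = 0.5000
−0.316·log₂(0.316) = 0.5252
Sum ≈ 1.6555 → 1.655 bits.

1.655 bits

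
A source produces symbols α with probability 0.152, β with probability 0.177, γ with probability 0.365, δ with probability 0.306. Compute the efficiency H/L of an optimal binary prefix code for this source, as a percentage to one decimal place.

Entropy H = −Σ p log₂ p ≈ 1.9088 bits.
Huffman merges: 19/125+177/1000→329/1000; 153/500+329/1000→127/200; 73/200+127/200→1. L = 491/250 ≈ 1.9640.
Efficiency = H/L = 1.9088/1.9640 = 97.2%.

97.2%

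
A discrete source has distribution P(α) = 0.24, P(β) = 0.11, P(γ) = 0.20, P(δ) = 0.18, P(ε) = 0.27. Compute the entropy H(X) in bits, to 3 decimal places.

H = −Σ pᵢ log₂ pᵢ.
−0.24·log₂(0.24) = 0.4941
−0.11·log₂(0.11) = 0.3503
−0.20·log₂(0.20) = 0.4644
−0.18·log₂(0.18) = 0.4453
−0.27·log₂(0.27) = 0.5100
Sum ≈ 2.2641 → 2.264 bits.

2.264 bits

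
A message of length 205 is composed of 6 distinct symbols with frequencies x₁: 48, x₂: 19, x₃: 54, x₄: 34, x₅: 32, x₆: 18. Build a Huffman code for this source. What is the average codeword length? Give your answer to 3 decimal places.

Probabilities are the counts divided by 205.
Repeatedly combine the two least-probable nodes; the expected code length is the sum of the merged weights.
merge 18/205 + 19/205 → 37/205
merge 32/205 + 34/205 → 66/205
merge 37/205 + 48/205 → 17/41
merge 54/205 + 66/205 → 24/41
merge 17/41 + 24/41 → 1
L = 37/205 + 66/205 + 17/41 + 24/41 + 1 = 513/205 ≈ 2.502 bits/symbol.

2.502 bits/symbol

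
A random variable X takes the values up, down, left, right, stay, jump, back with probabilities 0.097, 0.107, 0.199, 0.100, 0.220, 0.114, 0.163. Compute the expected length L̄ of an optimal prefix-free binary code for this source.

Repeatedly combine the two least-probable nodes; the expected code length is the sum of the merged weights.
merge 97/1000 + 1/10 → 197/1000
merge 107/1000 + 57/500 → 221/1000
merge 163/1000 + 197/1000 → 9/25
merge 199/1000 + 11/50 → 419/1000
merge 221/1000 + 9/25 → 581/1000
merge 419/1000 + 581/1000 → 1
L = 197/1000 + 221/1000 + 9/25 + 419/1000 + 581/1000 + 1 = 1389/500 = 2.778 bits/symbol.

2.778 bits/symbol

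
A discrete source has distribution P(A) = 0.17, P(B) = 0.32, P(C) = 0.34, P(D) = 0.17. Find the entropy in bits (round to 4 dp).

H = −Σ pᵢ log₂ pᵢ.
−0.17·log₂(0.17) = 0.4346
−0.32·log₂(0.32) = 0.5260
−0.34·log₂(0.34) = 0.5292
−0.17·log₂(0.17) = 0.4346
Sum ≈ 1.9244 → 1.9244 bits.

1.9244 bits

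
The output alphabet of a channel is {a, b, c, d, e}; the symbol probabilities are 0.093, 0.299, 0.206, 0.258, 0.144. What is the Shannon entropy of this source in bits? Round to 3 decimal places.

H = −Σ pᵢ log₂ pᵢ.
−0.093·log₂(0.093) = 0.3187
−0.299·log₂(0.299) = 0.5208
−0.206·log₂(0.206) = 0.4695
−0.258·log₂(0.258) = 0.5043
−0.144·log₂(0.144) = 0.4026
Sum ≈ 2.2159 → 2.216 bits.

2.216 bits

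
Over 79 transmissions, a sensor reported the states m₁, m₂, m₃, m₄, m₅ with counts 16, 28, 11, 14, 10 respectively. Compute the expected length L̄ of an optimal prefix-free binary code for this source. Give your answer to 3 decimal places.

Probabilities are the counts divided by 79.
Repeatedly combine the two least-probable nodes; the expected code length is the sum of the merged weights.
merge 10/79 + 11/79 → 21/79
merge 14/79 + 16/79 → 30/79
merge 21/79 + 28/79 → 49/79
merge 30/79 + 49/79 → 1
L = 21/79 + 30/79 + 49/79 + 1 = 179/79 ≈ 2.266 bits/symbol.

2.266 bits/symbol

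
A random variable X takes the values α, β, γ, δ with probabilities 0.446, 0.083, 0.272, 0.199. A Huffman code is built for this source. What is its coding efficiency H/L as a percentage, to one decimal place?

Entropy H = −Σ p log₂ p ≈ 1.7920 bits.
Huffman merges: 83/1000+199/1000→141/500; 34/125+141/500→277/500; 223/500+277/500→1. L = 459/250 ≈ 1.8360.
Efficiency = H/L = 1.7920/1.8360 = 97.6%.

97.6%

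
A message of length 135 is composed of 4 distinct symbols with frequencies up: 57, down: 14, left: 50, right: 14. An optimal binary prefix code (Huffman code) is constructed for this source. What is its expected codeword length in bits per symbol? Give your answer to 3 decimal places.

Probabilities are the counts divided by 135.
Repeatedly combine the two least-probable nodes; the expected code length is the sum of the merged weights.
merge 14/135 + 14/135 → 28/135
merge 28/135 + 10/27 → 26/45
merge 19/45 + 26/45 → 1
L = 28/135 + 26/45 + 1 = 241/135 ≈ 1.785 bits/symbol.

1.785 bits/symbol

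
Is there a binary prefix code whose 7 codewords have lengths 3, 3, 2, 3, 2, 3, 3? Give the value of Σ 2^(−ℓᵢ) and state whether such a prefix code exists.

1.125; no

With common denominator 2^3 = 8: Σ 2^(−ℓᵢ) = 1/8 + 1/8 + 2/8 + 1/8 + 2/8 + 1/8 + 1/8 = 9/8 = 1.125.
Kraft's inequality requires Σ ≤ 1; here Σ = 1.125 > 1, so no such prefix code exists.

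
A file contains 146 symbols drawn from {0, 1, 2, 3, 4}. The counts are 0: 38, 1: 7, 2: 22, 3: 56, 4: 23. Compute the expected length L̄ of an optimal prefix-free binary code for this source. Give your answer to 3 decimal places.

Probabilities are the counts divided by 146.
Repeatedly combine the two least-probable nodes; the expected code length is the sum of the merged weights.
merge 7/146 + 11/73 → 29/146
merge 23/146 + 29/146 → 26/73
merge 19/73 + 26/73 → 45/73
merge 28/73 + 45/73 → 1
L = 29/146 + 26/73 + 45/73 + 1 = 317/146 ≈ 2.171 bits/symbol.

2.171 bits/symbol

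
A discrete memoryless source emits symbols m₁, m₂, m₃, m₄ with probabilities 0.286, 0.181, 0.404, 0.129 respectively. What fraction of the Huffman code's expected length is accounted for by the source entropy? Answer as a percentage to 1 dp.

Entropy H = −Σ p log₂ p ≈ 1.8722 bits.
Huffman merges: 129/1000+181/1000→31/100; 143/500+31/100→149/250; 101/250+149/250→1. L = 953/500 ≈ 1.9060.
Efficiency = H/L = 1.8722/1.9060 = 98.2%.

98.2%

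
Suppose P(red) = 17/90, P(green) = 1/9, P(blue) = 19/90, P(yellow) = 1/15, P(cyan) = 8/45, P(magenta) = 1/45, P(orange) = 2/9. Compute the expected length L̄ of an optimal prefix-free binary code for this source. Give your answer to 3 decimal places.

Repeatedly combine the two least-probable nodes; the expected code length is the sum of the merged weights.
merge 1/45 + 1/15 → 4/45
merge 4/45 + 1/9 → 1/5
merge 8/45 + 17/90 → 11/30
merge 1/5 + 19/90 → 37/90
merge 2/9 + 11/30 → 53/90
merge 37/90 + 53/90 → 1
L = 4/45 + 1/5 + 11/30 + 37/90 + 53/90 + 1 = 239/90 ≈ 2.656 bits/symbol.

2.656 bits/symbol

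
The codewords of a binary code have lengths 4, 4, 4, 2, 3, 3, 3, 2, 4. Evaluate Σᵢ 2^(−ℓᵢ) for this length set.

With common denominator 2^4 = 16: Σ 2^(−ℓᵢ) = 1/16 + 1/16 + 1/16 + 4/16 + 2/16 + 2/16 + 2/16 + 4/16 + 1/16 = 18/16 = 1.125.

1.125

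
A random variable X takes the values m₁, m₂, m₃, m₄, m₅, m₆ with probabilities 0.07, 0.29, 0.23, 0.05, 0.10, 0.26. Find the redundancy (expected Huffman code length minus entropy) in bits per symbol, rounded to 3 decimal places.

0.012 bits

Entropy H = −Σ p log₂ p ≈ 2.3277 bits.
Huffman merges: 1/20+7/100→3/25; 1/10+3/25→11/50; 11/50+23/100→9/20; 13/50+29/100→11/20; 9/20+11/20→1. L = 117/50 ≈ 2.3400.
L − H = 2.3400 − 2.3277 = 0.012 bits.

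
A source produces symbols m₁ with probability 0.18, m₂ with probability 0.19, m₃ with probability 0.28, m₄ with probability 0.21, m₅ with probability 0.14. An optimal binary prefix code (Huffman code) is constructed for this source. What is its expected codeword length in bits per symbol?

Repeatedly combine the two least-probable nodes; the expected code length is the sum of the merged weights.
merge 7/50 + 9/50 → 8/25
merge 19/100 + 21/100 → 2/5
merge 7/25 + 8/25 → 3/5
merge 2/5 + 3/5 → 1
L = 8/25 + 2/5 + 3/5 + 1 = 58/25 = 2.32 bits/symbol.

2.32 bits/symbol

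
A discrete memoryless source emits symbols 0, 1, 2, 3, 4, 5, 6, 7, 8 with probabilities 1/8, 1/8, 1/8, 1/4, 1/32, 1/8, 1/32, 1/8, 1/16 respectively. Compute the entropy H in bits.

Each probability is a power of 1/2, so log₂(1/p) is an integer.
H = Σ p·log₂(1/p) = 1/8·3 + 1/8·3 + 1/8·3 + 1/4·2 + 1/32·5 + 1/8·3 + 1/32·5 + 1/8·3 + 1/16·4 = 2.9375 bits.

2.9375 bits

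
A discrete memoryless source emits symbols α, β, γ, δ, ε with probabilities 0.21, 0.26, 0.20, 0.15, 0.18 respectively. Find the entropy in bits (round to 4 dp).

2.2983 bits

H = −Σ pᵢ log₂ pᵢ.
−0.21·log₂(0.21) = 0.4728
−0.26·log₂(0.26) = 0.5053
−0.20·log₂(0.20) = 0.4644
−0.15·log₂(0.15) = 0.4105
−0.18·log₂(0.18) = 0.4453
Sum ≈ 2.2983 → 2.2983 bits.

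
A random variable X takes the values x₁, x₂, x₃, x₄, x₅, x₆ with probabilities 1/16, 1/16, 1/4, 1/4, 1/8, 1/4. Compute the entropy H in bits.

2.375 bits

Each probability is a power of 1/2, so log₂(1/p) is an integer.
H = Σ p·log₂(1/p) = 1/16·4 + 1/16·4 + 1/4·2 + 1/4·2 + 1/8·3 + 1/4·2 = 2.375 bits.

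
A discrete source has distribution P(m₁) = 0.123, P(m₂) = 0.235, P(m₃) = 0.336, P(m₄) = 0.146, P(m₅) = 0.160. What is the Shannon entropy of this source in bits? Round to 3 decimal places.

2.220 bits

H = −Σ pᵢ log₂ pᵢ.
−0.123·log₂(0.123) = 0.3719
−0.235·log₂(0.235) = 0.4910
−0.336·log₂(0.336) = 0.5287
−0.146·log₂(0.146) = 0.4053
−0.160·log₂(0.160) = 0.4230
Sum ≈ 2.2198 → 2.220 bits.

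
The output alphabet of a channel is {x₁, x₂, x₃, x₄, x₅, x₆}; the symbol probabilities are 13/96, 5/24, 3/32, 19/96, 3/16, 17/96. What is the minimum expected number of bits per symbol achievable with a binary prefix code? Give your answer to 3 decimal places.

Repeatedly combine the two least-probable nodes; the expected code length is the sum of the merged weights.
merge 3/32 + 13/96 → 11/48
merge 17/96 + 3/16 → 35/96
merge 19/96 + 5/24 → 13/32
merge 11/48 + 35/96 → 19/32
merge 13/32 + 19/32 → 1
L = 11/48 + 35/96 + 13/32 + 19/32 + 1 = 83/32 ≈ 2.594 bits/symbol.

2.594 bits/symbol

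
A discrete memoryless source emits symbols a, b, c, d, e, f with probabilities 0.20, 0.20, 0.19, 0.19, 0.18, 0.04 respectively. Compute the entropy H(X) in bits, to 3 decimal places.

2.470 bits

H = −Σ pᵢ log₂ pᵢ.
−0.20·log₂(0.20) = 0.4644
−0.20·log₂(0.20) = 0.4644
−0.19·log₂(0.19) = 0.4552
−0.19·log₂(0.19) = 0.4552
−0.18·log₂(0.18) = 0.4453
−0.04·log₂(0.04) = 0.1858
Sum ≈ 2.4703 → 2.470 bits.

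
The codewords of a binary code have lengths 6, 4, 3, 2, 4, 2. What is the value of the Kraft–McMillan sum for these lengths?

With common denominator 2^6 = 64: Σ 2^(−ℓᵢ) = 1/64 + 4/64 + 8/64 + 16/64 + 4/64 + 16/64 = 49/64 = 0.765625.

0.765625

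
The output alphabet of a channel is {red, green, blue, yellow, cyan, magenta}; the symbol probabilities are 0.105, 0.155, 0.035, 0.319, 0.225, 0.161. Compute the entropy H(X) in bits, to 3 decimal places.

H = −Σ pᵢ log₂ pᵢ.
−0.105·log₂(0.105) = 0.3414
−0.155·log₂(0.155) = 0.4169
−0.035·log₂(0.035) = 0.1693
−0.319·log₂(0.319) = 0.5258
−0.225·log₂(0.225) = 0.4842
−0.161·log₂(0.161) = 0.4242
Sum ≈ 2.3618 → 2.362 bits.

2.362 bits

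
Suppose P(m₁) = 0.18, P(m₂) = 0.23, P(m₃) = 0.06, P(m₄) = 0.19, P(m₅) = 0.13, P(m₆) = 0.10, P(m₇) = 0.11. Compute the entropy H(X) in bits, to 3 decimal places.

H = −Σ pᵢ log₂ pᵢ.
−0.18·log₂(0.18) = 0.4453
−0.23·log₂(0.23) = 0.4877
−0.06·log₂(0.06) = 0.2435
−0.19·log₂(0.19) = 0.4552
−0.13·log₂(0.13) = 0.3826
−0.10·log₂(0.10) = 0.3322
−0.11·log₂(0.11) = 0.3503
Sum ≈ 2.6969 → 2.697 bits.

2.697 bits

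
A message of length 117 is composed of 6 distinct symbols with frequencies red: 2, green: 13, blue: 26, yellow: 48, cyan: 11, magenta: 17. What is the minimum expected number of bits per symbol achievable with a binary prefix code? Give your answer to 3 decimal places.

Probabilities are the counts divided by 117.
Repeatedly combine the two least-probable nodes; the expected code length is the sum of the merged weights.
merge 2/117 + 11/117 → 1/9
merge 1/9 + 1/9 → 2/9
merge 17/117 + 2/9 → 43/117
merge 2/9 + 43/117 → 23/39
merge 16/39 + 23/39 → 1
L = 1/9 + 2/9 + 43/117 + 23/39 + 1 = 268/117 ≈ 2.291 bits/symbol.

2.291 bits/symbol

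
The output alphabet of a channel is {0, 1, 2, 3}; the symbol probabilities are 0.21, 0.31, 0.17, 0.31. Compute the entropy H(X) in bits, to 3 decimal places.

H = −Σ pᵢ log₂ pᵢ.
−0.21·log₂(0.21) = 0.4728
−0.31·log₂(0.31) = 0.5238
−0.17·log₂(0.17) = 0.4346
−0.31·log₂(0.31) = 0.5238
Sum ≈ 1.9550 → 1.955 bits.

1.955 bits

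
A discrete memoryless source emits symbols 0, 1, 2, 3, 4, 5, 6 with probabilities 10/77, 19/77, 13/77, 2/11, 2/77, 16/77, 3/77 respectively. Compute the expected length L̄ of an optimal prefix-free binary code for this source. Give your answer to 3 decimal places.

2.610 bits/symbol

Repeatedly combine the two least-probable nodes; the expected code length is the sum of the merged weights.
merge 2/77 + 3/77 → 5/77
merge 5/77 + 10/77 → 15/77
merge 13/77 + 2/11 → 27/77
merge 15/77 + 16/77 → 31/77
merge 19/77 + 27/77 → 46/77
merge 31/77 + 46/77 → 1
L = 5/77 + 15/77 + 27/77 + 31/77 + 46/77 + 1 = 201/77 ≈ 2.610 bits/symbol.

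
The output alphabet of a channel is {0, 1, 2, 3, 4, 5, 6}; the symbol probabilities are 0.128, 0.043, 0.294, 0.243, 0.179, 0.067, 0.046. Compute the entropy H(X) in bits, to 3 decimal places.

2.500 bits

H = −Σ pᵢ log₂ pᵢ.
−0.128·log₂(0.128) = 0.3796
−0.043·log₂(0.043) = 0.1952
−0.294·log₂(0.294) = 0.5192
−0.243·log₂(0.243) = 0.4960
−0.179·log₂(0.179) = 0.4443
−0.067·log₂(0.067) = 0.2613
−0.046·log₂(0.046) = 0.2043
Sum ≈ 2.4999 → 2.500 bits.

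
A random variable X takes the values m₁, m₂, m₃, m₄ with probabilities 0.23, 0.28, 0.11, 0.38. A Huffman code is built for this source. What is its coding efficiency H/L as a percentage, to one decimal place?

Entropy H = −Σ p log₂ p ≈ 1.8826 bits.
Huffman merges: 11/100+23/100→17/50; 7/25+17/50→31/50; 19/50+31/50→1. L = 49/25 ≈ 1.9600.
Efficiency = H/L = 1.8826/1.9600 = 96.1%.

96.1%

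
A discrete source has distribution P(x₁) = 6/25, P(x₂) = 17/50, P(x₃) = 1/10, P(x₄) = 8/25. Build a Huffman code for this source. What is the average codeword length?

2 bits/symbol

Repeatedly combine the two least-probable nodes; the expected code length is the sum of the merged weights.
merge 1/10 + 6/25 → 17/50
merge 8/25 + 17/50 → 33/50
merge 17/50 + 33/50 → 1
L = 17/50 + 33/50 + 1 = 2 bits/symbol.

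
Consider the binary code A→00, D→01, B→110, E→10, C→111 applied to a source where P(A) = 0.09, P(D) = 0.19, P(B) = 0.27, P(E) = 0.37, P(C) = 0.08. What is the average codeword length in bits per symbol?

2.35 bits/symbol

L̄ = Σ pᵢ·ℓᵢ = 0.09·2 + 0.19·2 + 0.27·3 + 0.37·2 + 0.08·3 = 2.35 bits/symbol.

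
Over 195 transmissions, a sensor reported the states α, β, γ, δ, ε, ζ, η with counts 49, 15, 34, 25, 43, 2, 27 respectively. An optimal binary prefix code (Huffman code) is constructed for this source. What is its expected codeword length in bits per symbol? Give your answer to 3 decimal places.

Probabilities are the counts divided by 195.
Repeatedly combine the two least-probable nodes; the expected code length is the sum of the merged weights.
merge 2/195 + 1/13 → 17/195
merge 17/195 + 5/39 → 14/65
merge 9/65 + 34/195 → 61/195
merge 14/65 + 43/195 → 17/39
merge 49/195 + 61/195 → 22/39
merge 17/39 + 22/39 → 1
L = 17/195 + 14/65 + 61/195 + 17/39 + 22/39 + 1 = 34/13 ≈ 2.615 bits/symbol.

2.615 bits/symbol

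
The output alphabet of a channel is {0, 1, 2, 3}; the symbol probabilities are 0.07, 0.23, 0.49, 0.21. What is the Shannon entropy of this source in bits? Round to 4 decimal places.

1.7333 bits

H = −Σ pᵢ log₂ pᵢ.
−0.07·log₂(0.07) = 0.2686
−0.23·log₂(0.23) = 0.4877
−0.49·log₂(0.49) = 0.5043
−0.21·log₂(0.21) = 0.4728
Sum ≈ 1.7333 → 1.7333 bits.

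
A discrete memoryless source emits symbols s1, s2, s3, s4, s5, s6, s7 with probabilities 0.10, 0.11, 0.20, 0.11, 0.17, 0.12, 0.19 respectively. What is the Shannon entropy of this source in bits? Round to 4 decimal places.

2.7540 bits

H = −Σ pᵢ log₂ pᵢ.
−0.10·log₂(0.10) = 0.3322
−0.11·log₂(0.11) = 0.3503
−0.20·log₂(0.20) = 0.4644
−0.11·log₂(0.11) = 0.3503
−0.17·log₂(0.17) = 0.4346
−0.12·log₂(0.12) = 0.3671
−0.19·log₂(0.19) = 0.4552
Sum ≈ 2.7540 → 2.7540 bits.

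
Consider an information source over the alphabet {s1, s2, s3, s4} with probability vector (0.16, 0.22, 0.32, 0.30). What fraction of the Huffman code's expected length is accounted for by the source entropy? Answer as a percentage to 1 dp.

97.5%

Entropy H = −Σ p log₂ p ≈ 1.9507 bits.
Huffman merges: 4/25+11/50→19/50; 3/10+8/25→31/50; 19/50+31/50→1. L = 2 ≈ 2.0000.
Efficiency = H/L = 1.9507/2.0000 = 97.5%.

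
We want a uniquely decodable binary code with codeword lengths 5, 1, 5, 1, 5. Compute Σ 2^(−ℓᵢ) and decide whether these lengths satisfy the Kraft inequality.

With common denominator 2^5 = 32: Σ 2^(−ℓᵢ) = 1/32 + 16/32 + 1/32 + 16/32 + 1/32 = 35/32 = 1.09375.
Kraft's inequality requires Σ ≤ 1; here Σ = 1.09375 > 1, so no such prefix code exists.

1.09375; no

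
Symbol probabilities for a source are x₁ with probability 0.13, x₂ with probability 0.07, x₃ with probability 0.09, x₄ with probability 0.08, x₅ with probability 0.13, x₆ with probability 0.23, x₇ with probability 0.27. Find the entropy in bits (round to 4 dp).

2.6357 bits

H = −Σ pᵢ log₂ pᵢ.
−0.13·log₂(0.13) = 0.3826
−0.07·log₂(0.07) = 0.2686
−0.09·log₂(0.09) = 0.3127
−0.08·log₂(0.08) = 0.2915
−0.13·log₂(0.13) = 0.3826
−0.23·log₂(0.23) = 0.4877
−0.27·log₂(0.27) = 0.5100
Sum ≈ 2.6357 → 2.6357 bits.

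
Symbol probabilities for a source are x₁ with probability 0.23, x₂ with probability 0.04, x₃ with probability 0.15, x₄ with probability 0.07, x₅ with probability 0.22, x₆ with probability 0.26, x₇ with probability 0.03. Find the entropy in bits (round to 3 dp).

2.490 bits

H = −Σ pᵢ log₂ pᵢ.
−0.23·log₂(0.23) = 0.4877
−0.04·log₂(0.04) = 0.1858
−0.15·log₂(0.15) = 0.4105
−0.07·log₂(0.07) = 0.2686
−0.22·log₂(0.22) = 0.4806
−0.26·log₂(0.26) = 0.5053
−0.03·log₂(0.03) = 0.1518
Sum ≈ 2.4902 → 2.490 bits.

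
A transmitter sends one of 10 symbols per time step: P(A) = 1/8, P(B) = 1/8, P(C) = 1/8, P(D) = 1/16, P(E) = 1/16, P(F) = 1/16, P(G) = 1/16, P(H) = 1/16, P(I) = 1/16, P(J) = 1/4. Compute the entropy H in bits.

Each probability is a power of 1/2, so log₂(1/p) is an integer.
H = Σ p·log₂(1/p) = 1/8·3 + 1/8·3 + 1/8·3 + 1/16·4 + 1/16·4 + 1/16·4 + 1/16·4 + 1/16·4 + 1/16·4 + 1/4·2 = 3.125 bits.

3.125 bits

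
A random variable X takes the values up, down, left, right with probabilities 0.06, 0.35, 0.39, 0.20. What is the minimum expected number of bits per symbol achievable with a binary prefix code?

Repeatedly combine the two least-probable nodes; the expected code length is the sum of the merged weights.
merge 3/50 + 1/5 → 13/50
merge 13/50 + 7/20 → 61/100
merge 39/100 + 61/100 → 1
L = 13/50 + 61/100 + 1 = 187/100 = 1.87 bits/symbol.

1.87 bits/symbol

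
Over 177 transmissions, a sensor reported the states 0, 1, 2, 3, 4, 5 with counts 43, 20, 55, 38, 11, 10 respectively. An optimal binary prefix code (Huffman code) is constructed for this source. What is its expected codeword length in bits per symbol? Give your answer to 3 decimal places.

2.350 bits/symbol

Probabilities are the counts divided by 177.
Repeatedly combine the two least-probable nodes; the expected code length is the sum of the merged weights.
merge 10/177 + 11/177 → 7/59
merge 20/177 + 7/59 → 41/177
merge 38/177 + 41/177 → 79/177
merge 43/177 + 55/177 → 98/177
merge 79/177 + 98/177 → 1
L = 7/59 + 41/177 + 79/177 + 98/177 + 1 = 416/177 ≈ 2.350 bits/symbol.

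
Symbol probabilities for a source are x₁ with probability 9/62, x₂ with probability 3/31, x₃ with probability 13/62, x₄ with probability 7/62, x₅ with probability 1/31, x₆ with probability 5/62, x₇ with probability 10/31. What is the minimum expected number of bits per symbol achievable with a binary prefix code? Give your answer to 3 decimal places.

Repeatedly combine the two least-probable nodes; the expected code length is the sum of the merged weights.
merge 1/31 + 5/62 → 7/62
merge 3/31 + 7/62 → 13/62
merge 7/62 + 9/62 → 8/31
merge 13/62 + 13/62 → 13/31
merge 8/31 + 10/31 → 18/31
merge 13/31 + 18/31 → 1
L = 7/62 + 13/62 + 8/31 + 13/31 + 18/31 + 1 = 80/31 ≈ 2.581 bits/symbol.

2.581 bits/symbol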